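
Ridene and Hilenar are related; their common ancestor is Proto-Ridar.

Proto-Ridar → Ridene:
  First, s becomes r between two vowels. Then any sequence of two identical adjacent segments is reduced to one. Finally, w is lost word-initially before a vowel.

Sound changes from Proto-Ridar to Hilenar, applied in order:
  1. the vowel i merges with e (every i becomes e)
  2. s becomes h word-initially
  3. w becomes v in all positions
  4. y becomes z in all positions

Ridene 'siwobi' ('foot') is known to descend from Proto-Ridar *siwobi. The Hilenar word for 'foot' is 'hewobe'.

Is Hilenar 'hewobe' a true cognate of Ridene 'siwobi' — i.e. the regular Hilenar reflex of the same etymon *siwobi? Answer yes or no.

no

Derive the expected Hilenar reflex of *siwobi:
Hilenar: start from *siwobi.
  rule 1 (vowel merger): siwobi → sewobe
  rule 2 (debuccalisation): sewobe → hewobe
  rule 3 (unconditioned shift): hewobe → hevobe
  rule 4: no change — hevobe
  ⇒ Hilenar hevobe
The regular Hilenar reflex would be 'hevobe', but the attested form is 'hewobe'. The correspondence is irregular, so they are not cognates (the Hilenar form has a different source).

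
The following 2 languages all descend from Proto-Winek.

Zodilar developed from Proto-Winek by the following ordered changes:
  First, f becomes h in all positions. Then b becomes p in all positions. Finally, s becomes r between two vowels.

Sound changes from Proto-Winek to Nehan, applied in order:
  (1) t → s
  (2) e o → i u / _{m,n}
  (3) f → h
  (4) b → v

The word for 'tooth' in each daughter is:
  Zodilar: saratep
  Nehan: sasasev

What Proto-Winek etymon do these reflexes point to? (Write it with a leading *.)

*sasateb

Position 7: Zodilar has p, Nehan has v. Taking the neighbouring segments as reconstructed: Zodilar p could go back to *p or *b; Nehan v could go back to *b or *v — the one source consistent with every daughter is *b.
Position 3: Zodilar has r, Nehan has s. Taking the neighbouring segments as reconstructed: Zodilar r could go back to *s or *r; Nehan s could go back to *t or *s — the one source consistent with every daughter is *s.
Verify the candidate proto-form against each daughter:
Zodilar: *sasateb > sasatep > saratep  (by unconditioned shift, rhotacism)
Nehan: *sasateb
  sasateb → sasaseb   [unconditioned shift]
  sasaseb (rule 2 does not apply)
  sasaseb (rule 3 does not apply)
  sasaseb → sasasev   [unconditioned shift]
  giving Nehan sasasev.
*sasateb is the unique common source.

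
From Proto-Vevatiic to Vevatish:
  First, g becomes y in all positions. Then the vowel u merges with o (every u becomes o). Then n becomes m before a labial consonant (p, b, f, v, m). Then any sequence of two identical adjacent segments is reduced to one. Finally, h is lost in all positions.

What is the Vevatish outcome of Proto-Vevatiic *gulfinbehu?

Vevatish: *gulfinbehu
  gulfinbehu → yulfinbehu   [unconditioned shift]
  yulfinbehu → yolfinbeho   [vowel merger]
  yolfinbeho → yolfimbeho   [nasal place assimilation]
  yolfimbeho (rule 4 does not apply)
  yolfimbeho → yolfimbeo   [h-loss]
  giving Vevatish yolfimbeo.

yolfimbeo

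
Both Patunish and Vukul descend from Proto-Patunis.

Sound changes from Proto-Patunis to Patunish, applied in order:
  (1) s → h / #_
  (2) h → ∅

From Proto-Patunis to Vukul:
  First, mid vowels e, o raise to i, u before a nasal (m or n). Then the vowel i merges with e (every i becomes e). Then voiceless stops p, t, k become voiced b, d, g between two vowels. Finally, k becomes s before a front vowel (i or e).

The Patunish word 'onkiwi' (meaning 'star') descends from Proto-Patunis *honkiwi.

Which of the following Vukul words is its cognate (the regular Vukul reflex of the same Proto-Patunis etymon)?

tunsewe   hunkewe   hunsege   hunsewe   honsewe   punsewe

Vukul: *honkiwi
  honkiwi → hunkiwi   [pre-nasal raising]
  hunkiwi → hunkewe   [vowel merger]
  hunkewe (rule 3 does not apply)
  hunkewe → hunsewe   [palatalisation]
  giving Vukul hunsewe.

hunsewe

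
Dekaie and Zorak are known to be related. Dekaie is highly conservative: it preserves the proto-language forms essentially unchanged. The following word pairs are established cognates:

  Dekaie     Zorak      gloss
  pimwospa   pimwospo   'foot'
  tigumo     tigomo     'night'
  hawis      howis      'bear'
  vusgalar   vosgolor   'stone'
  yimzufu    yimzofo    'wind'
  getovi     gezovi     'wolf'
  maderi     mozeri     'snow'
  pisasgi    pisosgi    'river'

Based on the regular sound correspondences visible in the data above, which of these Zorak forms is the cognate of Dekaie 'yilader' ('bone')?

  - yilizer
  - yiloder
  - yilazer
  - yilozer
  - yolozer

yilozer

hawis ~ howis, vusgalar ~ vosgolor — Dekaie a corresponds to Zorak o after a consonant, before a consonant other than r, m, n, p, b, f, v.
maderi ~ mozeri — Dekaie d corresponds to Zorak z between vowels (before a front vowel).
Applying these to Dekaie 'yilader':
  yilader → yiloder   (a→o after a consonant, before a consonant other than r, m, n, p, b, f, v)
  yiloder → yilozer   (d→z between vowels (before a front vowel))
So the Zorak cognate is 'yilozer'.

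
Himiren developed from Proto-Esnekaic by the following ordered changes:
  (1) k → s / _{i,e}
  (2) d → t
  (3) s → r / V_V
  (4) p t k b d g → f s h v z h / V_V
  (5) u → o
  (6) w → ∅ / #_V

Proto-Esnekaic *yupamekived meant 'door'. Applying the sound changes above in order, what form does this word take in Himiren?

Himiren: start from *yupamekived.
  rule 1 (palatalisation): yupamekived → yupamesived
  rule 2 (unconditioned shift): yupamesived → yupamesivet
  rule 3 (rhotacism): yupamesivet → yupamerivet
  rule 4 (intervocalic lenition): yupamerivet → yufamerivet
  rule 5 (vowel merger): yufamerivet → yofamerivet
  rule 6: no change — yofamerivet
  ⇒ Himiren yofamerivet

yofamerivet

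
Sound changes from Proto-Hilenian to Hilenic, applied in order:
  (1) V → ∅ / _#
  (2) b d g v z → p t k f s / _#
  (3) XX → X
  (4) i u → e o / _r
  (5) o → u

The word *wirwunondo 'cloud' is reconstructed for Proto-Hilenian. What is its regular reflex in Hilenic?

werwununt

Hilenic: *wirwunondo
  wirwunondo → wirwunond   [apocope]
  wirwunond → wirwunont   [final devoicing]
  wirwunont (rule 3 does not apply)
  wirwunont → werwunont   [pre-rhotic lowering]
  werwunont → werwununt   [vowel merger]
  giving Hilenic werwununt.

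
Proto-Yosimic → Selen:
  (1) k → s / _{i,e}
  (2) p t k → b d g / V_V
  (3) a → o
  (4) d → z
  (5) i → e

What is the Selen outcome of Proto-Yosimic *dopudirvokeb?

zobuzervoseb

Selen: start from *dopudirvokeb.
  rule 1 (palatalisation): dopudirvokeb → dopudirvoseb
  rule 2 (intervocalic voicing): dopudirvoseb → dobudirvoseb
  rule 3: no change — dobudirvoseb
  rule 4 (unconditioned shift): dobudirvoseb → zobuzirvoseb
  rule 5 (vowel merger): zobuzirvoseb → zobuzervoseb
  ⇒ Selen zobuzervoseb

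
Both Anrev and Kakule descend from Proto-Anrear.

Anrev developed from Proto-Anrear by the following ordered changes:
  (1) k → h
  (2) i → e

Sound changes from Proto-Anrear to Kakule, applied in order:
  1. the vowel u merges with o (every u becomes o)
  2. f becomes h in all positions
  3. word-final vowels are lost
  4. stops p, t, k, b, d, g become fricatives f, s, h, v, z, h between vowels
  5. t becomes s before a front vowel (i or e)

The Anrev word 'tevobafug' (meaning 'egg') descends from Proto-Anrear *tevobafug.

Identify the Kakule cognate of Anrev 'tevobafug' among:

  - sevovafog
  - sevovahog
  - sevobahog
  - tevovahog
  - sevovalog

sevovahog

Kakule: start from *tevobafug.
  rule 1 (vowel merger): tevobafug → tevobafog
  rule 2 (unconditioned shift): tevobafog → tevobahog
  rule 3: no change — tevobahog
  rule 4 (intervocalic lenition): tevobahog → tevovahog
  rule 5 (palatalisation): tevovahog → sevovahog
  ⇒ Kakule sevovahog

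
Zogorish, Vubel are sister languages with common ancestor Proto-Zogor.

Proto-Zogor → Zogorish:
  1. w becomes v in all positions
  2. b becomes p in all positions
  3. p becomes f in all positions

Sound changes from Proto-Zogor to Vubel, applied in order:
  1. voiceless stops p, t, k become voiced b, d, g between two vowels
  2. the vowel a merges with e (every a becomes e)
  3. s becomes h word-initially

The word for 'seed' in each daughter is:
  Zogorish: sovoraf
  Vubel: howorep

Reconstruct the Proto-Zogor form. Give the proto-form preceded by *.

Position 6: Zogorish has a, Vubel has e. Zogorish preserves a here (none of its changes turn any other segment into a), so the proto-segment is *a.
Position 3: Zogorish has v, Vubel has w. Vubel preserves w here (none of its changes turn any other segment into w), so the proto-segment is *w.
Verify the candidate proto-form against each daughter:
Zogorish: *soworap
  soworap → sovorap   [unconditioned shift]
  sovorap (rule 2 does not apply)
  sovorap → sovoraf   [unconditioned shift]
  giving Zogorish sovoraf.
Vubel: *soworap > soworep > howorep  (by vowel merger, debuccalisation)
Only *soworap yields all of Zogorish sovoraf, Vubel howorep.

*soworap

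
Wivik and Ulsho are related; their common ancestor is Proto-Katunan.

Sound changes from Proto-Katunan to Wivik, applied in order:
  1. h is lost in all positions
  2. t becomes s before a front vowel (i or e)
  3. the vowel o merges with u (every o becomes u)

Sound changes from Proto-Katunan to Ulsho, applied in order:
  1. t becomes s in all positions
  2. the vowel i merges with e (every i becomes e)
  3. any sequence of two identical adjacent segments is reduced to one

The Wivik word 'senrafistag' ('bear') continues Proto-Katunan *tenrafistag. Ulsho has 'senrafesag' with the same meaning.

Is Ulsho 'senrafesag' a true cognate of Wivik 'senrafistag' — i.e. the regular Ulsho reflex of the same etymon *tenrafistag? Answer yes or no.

yes

Derive the expected Ulsho reflex of *tenrafistag:
Ulsho: *tenrafistag > senrafissag > senrafessag > senrafesag  (by unconditioned shift, vowel merger, degemination)
Ulsho 'senrafesag' matches the regular reflex exactly, so the pair is cognate.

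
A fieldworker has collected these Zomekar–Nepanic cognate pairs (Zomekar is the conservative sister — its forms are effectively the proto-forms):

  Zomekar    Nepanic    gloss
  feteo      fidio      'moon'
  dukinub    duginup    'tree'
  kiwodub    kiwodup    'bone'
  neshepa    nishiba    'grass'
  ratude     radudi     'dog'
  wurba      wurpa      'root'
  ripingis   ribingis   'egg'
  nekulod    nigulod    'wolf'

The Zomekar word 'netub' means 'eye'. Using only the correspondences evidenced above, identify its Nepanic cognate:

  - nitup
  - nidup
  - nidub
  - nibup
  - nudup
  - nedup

nidup

feteo ~ fidio, neshepa ~ nishiba — Zomekar e corresponds to Nepanic i after a consonant, before a consonant other than r, m, n, p, b, f, v.
ratude ~ radudi — Zomekar t corresponds to Nepanic d between vowels (before a back vowel).
dukinub ~ duginup, kiwodub ~ kiwodup — Zomekar b corresponds to Nepanic p word-finally.
Applying these to Zomekar 'netub':
  netub → nitub   (e→i after a consonant, before a consonant other than r, m, n, p, b, f, v)
  nitub → nidub   (t→d between vowels (before a back vowel))
  nidub → nidup   (b→p word-finally)
So the Nepanic cognate is 'nidup'.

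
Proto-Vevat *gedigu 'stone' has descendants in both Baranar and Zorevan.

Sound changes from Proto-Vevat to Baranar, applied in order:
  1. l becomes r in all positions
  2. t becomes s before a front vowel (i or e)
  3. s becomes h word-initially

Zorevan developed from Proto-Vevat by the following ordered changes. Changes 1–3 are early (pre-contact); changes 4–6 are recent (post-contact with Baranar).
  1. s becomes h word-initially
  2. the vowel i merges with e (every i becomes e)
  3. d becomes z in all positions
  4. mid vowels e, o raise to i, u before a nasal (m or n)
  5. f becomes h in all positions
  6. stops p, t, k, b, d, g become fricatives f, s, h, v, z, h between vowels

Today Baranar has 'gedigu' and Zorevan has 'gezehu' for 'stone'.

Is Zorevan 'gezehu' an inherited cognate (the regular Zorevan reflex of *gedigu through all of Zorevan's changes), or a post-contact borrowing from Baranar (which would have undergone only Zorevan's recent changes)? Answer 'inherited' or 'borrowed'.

If inherited, *gedigu would pass through all of Zorevan's changes:
Zorevan: *gedigu > gedegu > gezegu > gezehu  (by vowel merger, unconditioned shift, intervocalic lenition)
If borrowed from Baranar 'gedigu' after the early changes, it would undergo only the recent ones:
  rule 4 (pre-nasal raising): no change (gedigu)
  rule 5 (unconditioned shift): no change (gedigu)
  rule 6 (intervocalic lenition): gedigu → gezihu
  ⇒ as a loan: gezihu
Zorevan 'gezehu' matches the inherited outcome exactly, so it is an inherited cognate, not a loan.

inherited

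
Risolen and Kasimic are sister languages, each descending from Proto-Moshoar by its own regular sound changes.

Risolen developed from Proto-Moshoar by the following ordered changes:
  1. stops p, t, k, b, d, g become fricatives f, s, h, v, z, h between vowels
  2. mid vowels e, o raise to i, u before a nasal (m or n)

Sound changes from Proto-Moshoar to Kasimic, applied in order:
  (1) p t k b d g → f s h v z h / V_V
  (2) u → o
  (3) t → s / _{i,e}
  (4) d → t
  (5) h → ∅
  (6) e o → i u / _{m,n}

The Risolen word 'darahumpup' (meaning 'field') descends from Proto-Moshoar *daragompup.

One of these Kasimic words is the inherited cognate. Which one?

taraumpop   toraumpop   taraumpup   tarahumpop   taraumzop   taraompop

taraumpop

Kasimic: *daragompup > darahompup > darahompop > tarahompop > taraompop > taraumpop  (by intervocalic lenition, vowel merger, unconditioned shift, h-loss, pre-nasal raising)
The other candidates each miss or misapply at least one Kasimic change.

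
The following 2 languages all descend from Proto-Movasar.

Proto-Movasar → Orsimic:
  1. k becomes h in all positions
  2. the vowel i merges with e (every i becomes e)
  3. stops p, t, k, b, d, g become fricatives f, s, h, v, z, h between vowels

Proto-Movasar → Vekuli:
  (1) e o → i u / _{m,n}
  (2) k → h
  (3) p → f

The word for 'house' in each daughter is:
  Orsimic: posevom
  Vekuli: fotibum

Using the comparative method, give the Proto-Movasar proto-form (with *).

*potibom

Position 4: Orsimic has e, Vekuli has i. Taking the neighbouring segments as reconstructed: Orsimic e could go back to *e or *i; Vekuli i can only go back to *i — the one source consistent with every daughter is *i.
Position 5: Orsimic has v, Vekuli has b. Vekuli preserves b here (none of its changes turn any other segment into b), so the proto-segment is *b.
Position 6: Orsimic has o, Vekuli has u. Orsimic preserves o here (none of its changes turn any other segment into o), so the proto-segment is *o.
Continuing position by position gives *potibom; check it forward:
Orsimic: start from *potibom.
  rule 1: no change — potibom
  rule 2 (vowel merger): potibom → potebom
  rule 3 (intervocalic lenition): potebom → posevom
  ⇒ Orsimic posevom
Vekuli: start from *potibom.
  rule 1 (pre-nasal raising): potibom → potibum
  rule 2: no change — potibum
  rule 3 (unconditioned shift): potibum → fotibum
  ⇒ Vekuli fotibum
*potibom is the unique common source.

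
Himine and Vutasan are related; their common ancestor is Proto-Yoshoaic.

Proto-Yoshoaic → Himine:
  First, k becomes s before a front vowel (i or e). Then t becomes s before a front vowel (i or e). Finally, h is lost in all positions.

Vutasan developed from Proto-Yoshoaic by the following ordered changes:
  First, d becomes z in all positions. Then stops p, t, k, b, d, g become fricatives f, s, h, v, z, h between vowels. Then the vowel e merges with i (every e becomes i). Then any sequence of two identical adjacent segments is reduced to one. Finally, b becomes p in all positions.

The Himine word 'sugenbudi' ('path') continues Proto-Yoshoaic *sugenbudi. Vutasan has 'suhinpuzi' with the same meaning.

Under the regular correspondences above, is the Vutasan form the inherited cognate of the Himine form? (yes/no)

Derive the expected Vutasan reflex of *sugenbudi:
Vutasan: *sugenbudi > sugenbuzi > suhenbuzi > suhinbuzi > suhinpuzi  (by unconditioned shift, intervocalic lenition, vowel merger, unconditioned shift)
Vutasan 'suhinpuzi' matches the regular reflex exactly, so the pair is cognate.

yes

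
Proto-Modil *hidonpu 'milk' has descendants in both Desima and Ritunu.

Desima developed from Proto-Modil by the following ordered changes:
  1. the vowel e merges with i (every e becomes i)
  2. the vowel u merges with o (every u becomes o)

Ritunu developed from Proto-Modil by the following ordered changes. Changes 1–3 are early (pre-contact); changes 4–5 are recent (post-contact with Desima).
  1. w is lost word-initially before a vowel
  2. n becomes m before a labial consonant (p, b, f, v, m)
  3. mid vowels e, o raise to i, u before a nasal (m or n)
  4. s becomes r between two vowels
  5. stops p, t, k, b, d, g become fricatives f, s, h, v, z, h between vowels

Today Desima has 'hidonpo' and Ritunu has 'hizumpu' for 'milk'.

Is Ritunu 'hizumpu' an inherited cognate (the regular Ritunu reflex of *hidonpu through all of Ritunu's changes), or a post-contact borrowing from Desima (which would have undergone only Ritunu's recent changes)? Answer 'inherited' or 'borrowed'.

inherited

If inherited, *hidonpu would pass through all of Ritunu's changes:
Ritunu: *hidonpu > hidompu > hidumpu > hizumpu  (by nasal place assimilation, pre-nasal raising, intervocalic lenition)
If borrowed from Desima 'hidonpo' after the early changes, it would undergo only the recent ones:
  rule 4 (rhotacism): no change (hidonpo)
  rule 5 (intervocalic lenition): hidonpo → hizonpo
  ⇒ as a loan: hizonpo
Ritunu 'hizumpu' matches the inherited outcome exactly, so it is an inherited cognate, not a loan.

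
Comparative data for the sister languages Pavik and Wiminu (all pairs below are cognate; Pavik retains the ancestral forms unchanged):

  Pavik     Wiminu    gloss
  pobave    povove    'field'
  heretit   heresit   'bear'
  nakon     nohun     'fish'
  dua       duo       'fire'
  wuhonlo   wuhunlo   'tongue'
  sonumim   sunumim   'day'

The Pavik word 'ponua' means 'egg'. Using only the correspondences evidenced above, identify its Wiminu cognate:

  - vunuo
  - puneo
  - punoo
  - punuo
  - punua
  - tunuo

punuo

nakon ~ nohun, wuhonlo ~ wuhunlo — Pavik o corresponds to Wiminu u after a consonant, before a nasal.
dua ~ duo — Pavik a corresponds to Wiminu o word-finally.
Applying these to Pavik 'ponua':
  ponua → punua   (o→u after a consonant, before a nasal)
  punua → punuo   (a→o word-finally)
So the Wiminu cognate is 'punuo'.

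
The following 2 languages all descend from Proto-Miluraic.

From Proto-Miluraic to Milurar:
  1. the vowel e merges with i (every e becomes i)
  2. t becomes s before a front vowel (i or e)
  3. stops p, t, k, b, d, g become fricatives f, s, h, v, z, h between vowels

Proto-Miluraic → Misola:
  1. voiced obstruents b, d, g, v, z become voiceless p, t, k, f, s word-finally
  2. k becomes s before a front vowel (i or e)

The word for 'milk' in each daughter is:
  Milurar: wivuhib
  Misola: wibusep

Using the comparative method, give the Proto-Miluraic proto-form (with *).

Position 5: Milurar has h, Misola has s. Taking the neighbouring segments as reconstructed: Milurar h could go back to *k or *g or *h; Misola s could go back to *k or *s — the one source consistent with every daughter is *k.
Position 6: Milurar has i, Misola has e. Misola preserves e here (none of its changes turn any other segment into e), so the proto-segment is *e.
Continuing position by position gives *wibukeb; check it forward:
Milurar: *wibukeb > wibukib > wivuhib  (by vowel merger, intervocalic lenition)
Misola: *wibukeb > wibukep > wibusep  (by final devoicing, palatalisation)
*wibukeb is the unique common source.

*wibukeb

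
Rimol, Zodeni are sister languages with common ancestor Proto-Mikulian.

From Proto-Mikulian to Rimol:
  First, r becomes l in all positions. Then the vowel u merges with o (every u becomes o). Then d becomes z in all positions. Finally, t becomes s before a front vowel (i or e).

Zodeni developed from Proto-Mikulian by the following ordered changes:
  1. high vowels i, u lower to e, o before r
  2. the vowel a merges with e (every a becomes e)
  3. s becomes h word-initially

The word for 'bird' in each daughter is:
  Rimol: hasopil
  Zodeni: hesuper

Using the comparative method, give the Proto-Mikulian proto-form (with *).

*hasupir

Position 6: Rimol has i, Zodeni has e. Rimol preserves i here (none of its changes turn any other segment into i), so the proto-segment is *i.
Position 2: Rimol has a, Zodeni has e. Rimol preserves a here (none of its changes turn any other segment into a), so the proto-segment is *a.
Position 7: Rimol has l, Zodeni has r. Zodeni preserves r here (none of its changes turn any other segment into r), so the proto-segment is *r.
Continuing position by position gives *hasupir; check it forward:
Rimol: *hasupir > hasupil > hasopil  (by unconditioned shift, vowel merger)
Zodeni: *hasupir > hasuper > hesuper  (by pre-rhotic lowering, vowel merger)
No other proto-form is consistent with every reflex, so the reconstruction is *hasupir.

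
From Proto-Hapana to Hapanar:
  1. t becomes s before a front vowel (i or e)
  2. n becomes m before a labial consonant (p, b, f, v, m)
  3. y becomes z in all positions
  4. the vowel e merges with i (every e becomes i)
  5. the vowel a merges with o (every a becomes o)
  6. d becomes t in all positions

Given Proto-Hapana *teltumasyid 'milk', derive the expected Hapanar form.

Hapanar: start from *teltumasyid.
  rule 1 (palatalisation): teltumasyid → seltumasyid
  rule 2: no change — seltumasyid
  rule 3 (unconditioned shift): seltumasyid → seltumaszid
  rule 4 (vowel merger): seltumaszid → siltumaszid
  rule 5 (vowel merger): siltumaszid → siltumoszid
  rule 6 (unconditioned shift): siltumoszid → siltumoszit
  ⇒ Hapanar siltumoszit

siltumoszit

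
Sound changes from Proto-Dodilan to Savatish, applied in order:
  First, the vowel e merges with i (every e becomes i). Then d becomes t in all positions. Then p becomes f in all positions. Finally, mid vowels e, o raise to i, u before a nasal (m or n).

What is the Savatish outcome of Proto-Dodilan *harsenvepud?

Savatish: start from *harsenvepud.
  rule 1 (vowel merger): harsenvepud → harsinvipud
  rule 2 (unconditioned shift): harsinvipud → harsinviput
  rule 3 (unconditioned shift): harsinviput → harsinvifut
  rule 4: no change — harsinvifut
  ⇒ Savatish harsinvifut

harsinvifut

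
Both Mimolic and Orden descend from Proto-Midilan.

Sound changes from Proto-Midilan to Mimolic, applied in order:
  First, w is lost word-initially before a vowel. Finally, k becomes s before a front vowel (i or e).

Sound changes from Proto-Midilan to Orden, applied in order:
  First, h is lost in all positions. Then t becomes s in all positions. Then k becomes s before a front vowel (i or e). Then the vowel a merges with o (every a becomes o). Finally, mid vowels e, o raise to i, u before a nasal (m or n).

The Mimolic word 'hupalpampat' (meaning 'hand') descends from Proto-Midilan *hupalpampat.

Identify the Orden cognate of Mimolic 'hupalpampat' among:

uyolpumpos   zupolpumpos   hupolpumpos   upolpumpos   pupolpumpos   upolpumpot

Orden: *hupalpampat > upalpampat > upalpampas > upolpompos > upolpumpos  (by h-loss, unconditioned shift, vowel merger, pre-nasal raising)
The other candidates each miss or misapply at least one Orden change.

upolpumpos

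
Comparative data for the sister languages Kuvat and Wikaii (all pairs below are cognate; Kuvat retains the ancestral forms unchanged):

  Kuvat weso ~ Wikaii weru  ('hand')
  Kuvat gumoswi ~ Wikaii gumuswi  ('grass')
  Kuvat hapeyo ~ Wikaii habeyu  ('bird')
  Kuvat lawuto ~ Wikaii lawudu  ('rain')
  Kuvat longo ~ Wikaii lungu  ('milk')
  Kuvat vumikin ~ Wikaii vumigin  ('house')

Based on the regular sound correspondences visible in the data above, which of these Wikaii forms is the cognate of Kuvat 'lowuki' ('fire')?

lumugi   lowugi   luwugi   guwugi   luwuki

gumoswi ~ gumuswi — Kuvat o corresponds to Wikaii u after a consonant, before a consonant other than r, m, n, p, b, f, v.
vumikin ~ vumigin — Kuvat k corresponds to Wikaii g between vowels (before a front vowel).
Applying these to Kuvat 'lowuki':
  lowuki → luwuki   (o→u after a consonant, before a consonant other than r, m, n, p, b, f, v)
  luwuki → luwugi   (k→g between vowels (before a front vowel))
So the Wikaii cognate is 'luwugi'.

luwugi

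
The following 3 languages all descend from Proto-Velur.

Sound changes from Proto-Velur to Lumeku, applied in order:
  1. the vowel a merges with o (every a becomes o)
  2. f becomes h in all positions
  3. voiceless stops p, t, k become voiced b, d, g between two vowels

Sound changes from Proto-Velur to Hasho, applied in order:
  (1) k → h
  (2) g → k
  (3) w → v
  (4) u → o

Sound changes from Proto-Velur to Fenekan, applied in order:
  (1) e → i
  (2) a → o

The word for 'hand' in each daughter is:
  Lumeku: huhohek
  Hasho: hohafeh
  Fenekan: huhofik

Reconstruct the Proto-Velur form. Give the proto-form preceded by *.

*huhafek

Position 7: Lumeku has k, Hasho has h, Fenekan has k. Lumeku preserves k here (none of its changes turn any other segment into k), so the proto-segment is *k.
Position 2: Lumeku has u, Hasho has o, Fenekan has u. Lumeku preserves u here (none of its changes turn any other segment into u), so the proto-segment is *u.
This points to *huhafek. Verify forward in each daughter:
Lumeku: start from *huhafek.
  rule 1 (vowel merger): huhafek → huhofek
  rule 2 (unconditioned shift): huhofek → huhohek
  rule 3: no change — huhohek
  ⇒ Lumeku huhohek
Hasho: *huhafek
  huhafek → huhafeh   [unconditioned shift]
  huhafeh (rule 2 does not apply)
  huhafeh (rule 3 does not apply)
  huhafeh → hohafeh   [vowel merger]
  giving Hasho hohafeh.
Fenekan: start from *huhafek.
  rule 1 (vowel merger): huhafek → huhafik
  rule 2 (vowel merger): huhafik → huhofik
  ⇒ Fenekan huhofik
Only *huhafek yields all of Lumeku huhohek, Hasho hohafeh, Fenekan huhofik.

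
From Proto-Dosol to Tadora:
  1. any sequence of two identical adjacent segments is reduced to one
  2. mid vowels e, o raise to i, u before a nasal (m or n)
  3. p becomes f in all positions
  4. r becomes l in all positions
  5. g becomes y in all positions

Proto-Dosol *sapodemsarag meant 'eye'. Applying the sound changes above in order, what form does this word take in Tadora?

safodimsalay

Tadora: *sapodemsarag > sapodimsarag > safodimsarag > safodimsalag > safodimsalay  (by pre-nasal raising, unconditioned shift, unconditioned shift, unconditioned shift)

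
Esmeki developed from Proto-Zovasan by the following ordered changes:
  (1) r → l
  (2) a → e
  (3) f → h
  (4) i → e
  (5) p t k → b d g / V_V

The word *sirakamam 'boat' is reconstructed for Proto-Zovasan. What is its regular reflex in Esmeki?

Esmeki: *sirakamam > silakamam > silekemem > selekemem > selegemem  (by unconditioned shift, vowel merger, vowel merger, intervocalic voicing)

selegemem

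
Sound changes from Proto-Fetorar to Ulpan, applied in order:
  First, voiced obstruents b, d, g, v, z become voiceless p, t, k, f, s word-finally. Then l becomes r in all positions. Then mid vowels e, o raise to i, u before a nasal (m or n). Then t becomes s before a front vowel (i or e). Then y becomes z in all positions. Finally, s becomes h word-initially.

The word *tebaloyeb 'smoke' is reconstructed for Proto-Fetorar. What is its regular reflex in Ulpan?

hebarozep

Ulpan: start from *tebaloyeb.
  rule 1 (final devoicing): tebaloyeb → tebaloyep
  rule 2 (unconditioned shift): tebaloyep → tebaroyep
  rule 3: no change — tebaroyep
  rule 4 (palatalisation): tebaroyep → sebaroyep
  rule 5 (unconditioned shift): sebaroyep → sebarozep
  rule 6 (debuccalisation): sebarozep → hebarozep
  ⇒ Ulpan hebarozep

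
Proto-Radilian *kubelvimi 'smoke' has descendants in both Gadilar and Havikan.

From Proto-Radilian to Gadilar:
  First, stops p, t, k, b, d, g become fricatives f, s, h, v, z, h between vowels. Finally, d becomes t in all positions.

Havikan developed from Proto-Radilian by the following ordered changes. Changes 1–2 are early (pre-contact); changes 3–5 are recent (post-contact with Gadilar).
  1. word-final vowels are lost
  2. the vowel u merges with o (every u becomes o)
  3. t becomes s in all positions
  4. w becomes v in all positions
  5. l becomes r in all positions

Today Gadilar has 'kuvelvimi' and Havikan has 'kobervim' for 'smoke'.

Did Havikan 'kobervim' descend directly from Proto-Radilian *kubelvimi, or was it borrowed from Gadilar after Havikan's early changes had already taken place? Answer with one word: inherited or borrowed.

inherited

If inherited, *kubelvimi would pass through all of Havikan's changes:
Havikan: start from *kubelvimi.
  rule 1 (apocope): kubelvimi → kubelvim
  rule 2 (vowel merger): kubelvim → kobelvim
  rule 3: no change — kobelvim
  rule 4: no change — kobelvim
  rule 5 (unconditioned shift): kobelvim → kobervim
  ⇒ Havikan kobervim
If borrowed from Gadilar 'kuvelvimi' after the early changes, it would undergo only the recent ones:
  rule 3 (unconditioned shift): no change (kuvelvimi)
  rule 4 (unconditioned shift): no change (kuvelvimi)
  rule 5 (unconditioned shift): kuvelvimi → kuvervimi
  ⇒ as a loan: kuvervimi
Havikan 'kobervim' matches the inherited outcome exactly, so it is an inherited cognate, not a loan.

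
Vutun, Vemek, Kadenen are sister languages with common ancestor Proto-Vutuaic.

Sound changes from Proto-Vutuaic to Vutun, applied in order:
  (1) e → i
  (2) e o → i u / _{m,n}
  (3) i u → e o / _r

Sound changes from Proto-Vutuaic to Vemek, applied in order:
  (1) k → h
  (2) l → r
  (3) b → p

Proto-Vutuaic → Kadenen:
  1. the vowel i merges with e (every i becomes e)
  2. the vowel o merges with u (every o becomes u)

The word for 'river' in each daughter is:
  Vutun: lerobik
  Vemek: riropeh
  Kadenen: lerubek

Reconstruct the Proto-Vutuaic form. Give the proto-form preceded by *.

*lirobek

Position 2: Vutun has e, Vemek has i, Kadenen has e. Vemek preserves i here (none of its changes turn any other segment into i), so the proto-segment is *i.
Position 6: Vutun has i, Vemek has e, Kadenen has e. Vemek preserves e here (none of its changes turn any other segment into e), so the proto-segment is *e.
Position 5: Vutun has b, Vemek has p, Kadenen has b. Vutun preserves b here (none of its changes turn any other segment into b), so the proto-segment is *b.
This points to *lirobek. Verify forward in each daughter:
Vutun: *lirobek > lirobik > lerobik  (by vowel merger, pre-rhotic lowering)
Vemek: *lirobek
  lirobek → lirobeh   [unconditioned shift]
  lirobeh → rirobeh   [unconditioned shift]
  rirobeh → riropeh   [unconditioned shift]
  giving Vemek riropeh.
Kadenen: start from *lirobek.
  rule 1 (vowel merger): lirobek → lerobek
  rule 2 (vowel merger): lerobek → lerubek
  ⇒ Kadenen lerubek
*lirobek is the unique common source.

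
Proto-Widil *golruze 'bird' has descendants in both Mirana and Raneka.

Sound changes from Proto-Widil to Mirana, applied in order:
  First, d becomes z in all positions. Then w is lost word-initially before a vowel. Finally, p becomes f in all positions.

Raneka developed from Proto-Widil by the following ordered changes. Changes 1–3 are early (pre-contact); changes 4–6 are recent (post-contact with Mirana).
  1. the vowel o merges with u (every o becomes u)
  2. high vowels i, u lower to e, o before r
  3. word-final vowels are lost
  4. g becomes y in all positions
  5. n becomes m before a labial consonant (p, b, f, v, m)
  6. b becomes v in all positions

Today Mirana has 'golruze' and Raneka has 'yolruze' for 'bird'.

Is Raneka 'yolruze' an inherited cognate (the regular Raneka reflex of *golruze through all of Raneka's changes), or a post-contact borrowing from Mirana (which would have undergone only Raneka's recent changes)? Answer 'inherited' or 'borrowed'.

borrowed

If inherited, *golruze would pass through all of Raneka's changes:
Raneka: start from *golruze.
  rule 1 (vowel merger): golruze → gulruze
  rule 2: no change — gulruze
  rule 3 (apocope): gulruze → gulruz
  rule 4 (unconditioned shift): gulruz → yulruz
  rule 5: no change — yulruz
  rule 6: no change — yulruz
  ⇒ Raneka yulruz
If borrowed from Mirana 'golruze' after the early changes, it would undergo only the recent ones:
  rule 4 (unconditioned shift): golruze → yolruze
  rule 5 (nasal place assimilation): no change (yolruze)
  rule 6 (unconditioned shift): no change (yolruze)
  ⇒ as a loan: yolruze
Raneka 'yolruze' matches the loan outcome 'yolruze', not the inherited 'yulruz' — it skipped the early Raneka changes, so it was borrowed from Mirana.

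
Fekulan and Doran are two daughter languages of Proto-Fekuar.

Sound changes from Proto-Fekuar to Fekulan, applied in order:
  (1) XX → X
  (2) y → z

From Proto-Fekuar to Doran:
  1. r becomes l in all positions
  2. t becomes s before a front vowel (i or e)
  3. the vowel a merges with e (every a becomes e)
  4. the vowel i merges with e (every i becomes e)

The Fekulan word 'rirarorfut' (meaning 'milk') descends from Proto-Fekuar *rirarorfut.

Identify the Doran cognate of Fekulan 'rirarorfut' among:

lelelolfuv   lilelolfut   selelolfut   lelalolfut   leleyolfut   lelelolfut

lelelolfut

Doran: *rirarorfut > lilalolfut > lilelolfut > lelelolfut  (by unconditioned shift, vowel merger, vowel merger)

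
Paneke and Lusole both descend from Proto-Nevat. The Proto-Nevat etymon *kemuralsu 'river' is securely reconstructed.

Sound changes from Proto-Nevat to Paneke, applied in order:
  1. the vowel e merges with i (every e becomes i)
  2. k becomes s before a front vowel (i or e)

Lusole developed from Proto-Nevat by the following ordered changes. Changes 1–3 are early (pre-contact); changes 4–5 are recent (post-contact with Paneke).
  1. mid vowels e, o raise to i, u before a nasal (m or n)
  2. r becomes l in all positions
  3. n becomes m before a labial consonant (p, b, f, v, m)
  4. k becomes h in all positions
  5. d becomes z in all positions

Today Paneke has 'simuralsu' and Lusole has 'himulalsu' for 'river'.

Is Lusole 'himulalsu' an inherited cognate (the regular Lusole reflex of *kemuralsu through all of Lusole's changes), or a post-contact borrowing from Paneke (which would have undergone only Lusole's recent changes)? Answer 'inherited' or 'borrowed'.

inherited

If inherited, *kemuralsu would pass through all of Lusole's changes:
Lusole: *kemuralsu > kimuralsu > kimulalsu > himulalsu  (by pre-nasal raising, unconditioned shift, unconditioned shift)
If borrowed from Paneke 'simuralsu' after the early changes, it would undergo only the recent ones:
  rule 4 (unconditioned shift): no change (simuralsu)
  rule 5 (unconditioned shift): no change (simuralsu)
  ⇒ as a loan: simuralsu
Lusole 'himulalsu' matches the inherited outcome exactly, so it is an inherited cognate, not a loan.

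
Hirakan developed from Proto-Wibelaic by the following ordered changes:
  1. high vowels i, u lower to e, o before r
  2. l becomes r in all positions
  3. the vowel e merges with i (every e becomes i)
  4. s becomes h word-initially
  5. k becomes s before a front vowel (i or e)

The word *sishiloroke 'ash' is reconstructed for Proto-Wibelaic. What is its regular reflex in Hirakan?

Hirakan: *sishiloroke > sishiroroke > sishiroroki > hishiroroki > hishirorosi  (by unconditioned shift, vowel merger, debuccalisation, palatalisation)

hishirorosi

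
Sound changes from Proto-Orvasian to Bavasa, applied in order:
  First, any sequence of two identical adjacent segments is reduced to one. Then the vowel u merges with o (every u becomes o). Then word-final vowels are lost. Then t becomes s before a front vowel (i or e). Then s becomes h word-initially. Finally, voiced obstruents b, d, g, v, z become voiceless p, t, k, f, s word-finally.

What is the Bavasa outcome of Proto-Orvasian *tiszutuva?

hiszotof

Bavasa: *tiszutuva
  tiszutuva (rule 1 does not apply)
  tiszutuva → tiszotova   [vowel merger]
  tiszotova → tiszotov   [apocope]
  tiszotov → siszotov   [palatalisation]
  siszotov → hiszotov   [debuccalisation]
  hiszotov → hiszotof   [final devoicing]
  giving Bavasa hiszotof.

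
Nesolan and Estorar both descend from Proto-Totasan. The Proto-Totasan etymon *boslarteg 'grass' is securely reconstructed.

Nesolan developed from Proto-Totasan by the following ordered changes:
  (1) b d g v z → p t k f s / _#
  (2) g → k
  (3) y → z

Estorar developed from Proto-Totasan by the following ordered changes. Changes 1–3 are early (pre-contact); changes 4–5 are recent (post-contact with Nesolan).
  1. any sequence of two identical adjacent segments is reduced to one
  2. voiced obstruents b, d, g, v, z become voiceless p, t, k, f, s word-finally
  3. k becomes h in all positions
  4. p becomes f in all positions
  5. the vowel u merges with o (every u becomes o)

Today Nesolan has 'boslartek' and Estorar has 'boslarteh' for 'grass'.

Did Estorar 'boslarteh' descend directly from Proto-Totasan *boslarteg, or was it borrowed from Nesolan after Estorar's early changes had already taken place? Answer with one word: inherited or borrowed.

If inherited, *boslarteg would pass through all of Estorar's changes:
Estorar: *boslarteg > boslartek > boslarteh  (by final devoicing, unconditioned shift)
If borrowed from Nesolan 'boslartek' after the early changes, it would undergo only the recent ones:
  rule 4 (unconditioned shift): no change (boslartek)
  rule 5 (vowel merger): no change (boslartek)
  ⇒ as a loan: boslartek
Estorar 'boslarteh' matches the inherited outcome exactly, so it is an inherited cognate, not a loan.

inherited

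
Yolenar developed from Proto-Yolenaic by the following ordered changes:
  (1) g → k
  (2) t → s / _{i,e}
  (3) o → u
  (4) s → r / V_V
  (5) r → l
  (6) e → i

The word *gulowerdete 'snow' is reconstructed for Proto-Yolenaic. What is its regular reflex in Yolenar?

kuluwildili

Yolenar: *gulowerdete
  gulowerdete → kulowerdete   [unconditioned shift]
  kulowerdete → kulowerdese   [palatalisation]
  kulowerdese → kuluwerdese   [vowel merger]
  kuluwerdese → kuluwerdere   [rhotacism]
  kuluwerdere → kuluweldele   [unconditioned shift]
  kuluweldele → kuluwildili   [vowel merger]
  giving Yolenar kuluwildili.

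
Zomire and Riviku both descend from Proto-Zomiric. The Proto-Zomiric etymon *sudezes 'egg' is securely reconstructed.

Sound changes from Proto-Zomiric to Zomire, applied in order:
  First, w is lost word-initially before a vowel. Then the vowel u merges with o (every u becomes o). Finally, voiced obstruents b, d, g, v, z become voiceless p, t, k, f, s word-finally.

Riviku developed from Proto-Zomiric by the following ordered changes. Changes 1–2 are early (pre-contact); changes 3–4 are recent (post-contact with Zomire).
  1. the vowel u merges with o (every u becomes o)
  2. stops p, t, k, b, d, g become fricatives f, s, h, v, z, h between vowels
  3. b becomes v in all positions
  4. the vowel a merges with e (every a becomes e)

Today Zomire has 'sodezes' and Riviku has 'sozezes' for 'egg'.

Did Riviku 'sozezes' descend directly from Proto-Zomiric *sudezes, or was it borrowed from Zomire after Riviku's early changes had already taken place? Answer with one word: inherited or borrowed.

If inherited, *sudezes would pass through all of Riviku's changes:
Riviku: *sudezes > sodezes > sozezes  (by vowel merger, intervocalic lenition)
If borrowed from Zomire 'sodezes' after the early changes, it would undergo only the recent ones:
  rule 3 (unconditioned shift): no change (sodezes)
  rule 4 (vowel merger): no change (sodezes)
  ⇒ as a loan: sodezes
Riviku 'sozezes' matches the inherited outcome exactly, so it is an inherited cognate, not a loan.

inherited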